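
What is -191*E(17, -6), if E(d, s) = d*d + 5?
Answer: -56154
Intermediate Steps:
E(d, s) = 5 + d**2 (E(d, s) = d**2 + 5 = 5 + d**2)
-191*E(17, -6) = -191*(5 + 17**2) = -191*(5 + 289) = -191*294 = -56154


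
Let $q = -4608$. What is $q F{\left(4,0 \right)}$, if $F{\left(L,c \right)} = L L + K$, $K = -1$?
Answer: $-69120$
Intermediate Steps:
$F{\left(L,c \right)} = -1 + L^{2}$ ($F{\left(L,c \right)} = L L - 1 = L^{2} - 1 = -1 + L^{2}$)
$q F{\left(4,0 \right)} = - 4608 \left(-1 + 4^{2}\right) = - 4608 \left(-1 + 16\right) = \left(-4608\right) 15 = -69120$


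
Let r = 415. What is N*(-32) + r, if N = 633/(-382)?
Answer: 89393/191 ≈ 468.03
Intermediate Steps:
N = -633/382 (N = 633*(-1/382) = -633/382 ≈ -1.6571)
N*(-32) + r = -633/382*(-32) + 415 = 10128/191 + 415 = 89393/191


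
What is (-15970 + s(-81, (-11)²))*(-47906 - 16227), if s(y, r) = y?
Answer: 1029398783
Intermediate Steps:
(-15970 + s(-81, (-11)²))*(-47906 - 16227) = (-15970 - 81)*(-47906 - 16227) = -16051*(-64133) = 1029398783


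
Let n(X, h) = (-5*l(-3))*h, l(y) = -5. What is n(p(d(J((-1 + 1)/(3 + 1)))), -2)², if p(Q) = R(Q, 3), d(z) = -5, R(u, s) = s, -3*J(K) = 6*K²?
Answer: 2500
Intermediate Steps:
J(K) = -2*K²
p(Q) = 3
n(X, h) = 25*h (n(X, h) = (-5*(-5))*h = 25*h)
n(p(d(J((-1 + 1)/(3 + 1)))), -2)² = (25*(-2))² = (-50)² = 2500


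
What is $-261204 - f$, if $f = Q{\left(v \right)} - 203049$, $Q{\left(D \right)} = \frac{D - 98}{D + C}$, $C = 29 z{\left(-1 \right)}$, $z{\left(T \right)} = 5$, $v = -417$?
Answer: $- \frac{15818675}{272} \approx -58157.0$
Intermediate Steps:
$C = 145$ ($C = 29 \cdot 5 = 145$)
$Q{\left(D \right)} = \frac{-98 + D}{145 + D}$ ($Q{\left(D \right)} = \frac{D - 98}{D + 145} = \frac{-98 + D}{145 + D}$)
$f = - \frac{55228813}{272}$ ($f = \frac{-98 - 417}{145 - 417} - 203049 = \frac{1}{-272} \left(-515\right) - 203049 = \left(- \frac{1}{272}\right) \left(-515\right) - 203049 = \frac{515}{272} - 203049 = - \frac{55228813}{272} \approx -2.0305 \cdot 10^{5}$)
$-261204 - f = -261204 - - \frac{55228813}{272} = -261204 + \frac{55228813}{272} = - \frac{15818675}{272}$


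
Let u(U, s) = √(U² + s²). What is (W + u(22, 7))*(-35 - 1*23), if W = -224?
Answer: 12992 - 58*√533 ≈ 11653.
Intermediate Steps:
(W + u(22, 7))*(-35 - 1*23) = (-224 + √(22² + 7²))*(-35 - 1*23) = (-224 + √(484 + 49))*(-35 - 23) = (-224 + √533)*(-58) = 12992 - 58*√533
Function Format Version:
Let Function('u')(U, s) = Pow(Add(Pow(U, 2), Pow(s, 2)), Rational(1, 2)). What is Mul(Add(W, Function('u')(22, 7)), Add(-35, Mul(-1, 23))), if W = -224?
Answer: Add(12992, Mul(-58, Pow(533, Rational(1, 2)))) ≈ 11653.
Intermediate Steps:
Mul(Add(W, Function('u')(22, 7)), Add(-35, Mul(-1, 23))) = Mul(Add(-224, Pow(Add(Pow(22, 2), Pow(7, 2)), Rational(1, 2))), Add(-35, Mul(-1, 23))) = Mul(Add(-224, Pow(Add(484, 49), Rational(1, 2))), Add(-35, -23)) = Mul(Add(-224, Pow(533, Rational(1, 2))), -58) = Add(12992, Mul(-58, Pow(533, Rational(1, 2))))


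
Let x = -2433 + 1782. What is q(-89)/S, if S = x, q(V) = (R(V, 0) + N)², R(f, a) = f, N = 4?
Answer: -7225/651 ≈ -11.098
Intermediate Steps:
q(V) = (4 + V)² (q(V) = (V + 4)² = (4 + V)²)
x = -651
S = -651
q(-89)/S = (4 - 89)²/(-651) = (-85)²*(-1/651) = 7225*(-1/651) = -7225/651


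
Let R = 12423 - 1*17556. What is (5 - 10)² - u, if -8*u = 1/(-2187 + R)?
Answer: 1463999/58560 ≈ 25.000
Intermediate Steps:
R = -5133 (R = 12423 - 17556 = -5133)
u = 1/58560 (u = -1/(8*(-2187 - 5133)) = -⅛/(-7320) = -⅛*(-1/7320) = 1/58560 ≈ 1.7076e-5)
(5 - 10)² - u = (5 - 10)² - 1*1/58560 = (-5)² - 1/58560 = 25 - 1/58560 = 1463999/58560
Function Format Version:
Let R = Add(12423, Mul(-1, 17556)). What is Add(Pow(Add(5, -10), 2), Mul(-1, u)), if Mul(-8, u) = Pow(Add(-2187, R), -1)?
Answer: Rational(1463999, 58560) ≈ 25.000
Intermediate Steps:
R = -5133 (R = Add(12423, -17556) = -5133)
u = Rational(1, 58560) (u = Mul(Rational(-1, 8), Pow(Add(-2187, -5133), -1)) = Mul(Rational(-1, 8), Pow(-7320, -1)) = Mul(Rational(-1, 8), Rational(-1, 7320)) = Rational(1, 58560) ≈ 1.7076e-5)
Add(Pow(Add(5, -10), 2), Mul(-1, u)) = Add(Pow(Add(5, -10), 2), Mul(-1, Rational(1, 58560))) = Add(Pow(-5, 2), Rational(-1, 58560)) = Add(25, Rational(-1, 58560)) = Rational(1463999, 58560)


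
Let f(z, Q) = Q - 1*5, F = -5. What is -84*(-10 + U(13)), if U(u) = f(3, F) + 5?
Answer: 1260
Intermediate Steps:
f(z, Q) = -5 + Q (f(z, Q) = Q - 5 = -5 + Q)
U(u) = -5 (U(u) = (-5 - 5) + 5 = -10 + 5 = -5)
-84*(-10 + U(13)) = -84*(-10 - 5) = -84*(-15) = 1260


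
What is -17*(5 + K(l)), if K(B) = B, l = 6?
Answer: -187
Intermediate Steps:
-17*(5 + K(l)) = -17*(5 + 6) = -17*11 = -187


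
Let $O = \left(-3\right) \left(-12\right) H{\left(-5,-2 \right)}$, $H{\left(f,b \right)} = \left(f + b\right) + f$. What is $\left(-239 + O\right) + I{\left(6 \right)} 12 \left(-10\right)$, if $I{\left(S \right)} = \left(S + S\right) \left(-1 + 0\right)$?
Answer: $769$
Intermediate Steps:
$H{\left(f,b \right)} = b + 2 f$ ($H{\left(f,b \right)} = \left(b + f\right) + f = b + 2 f$)
$I{\left(S \right)} = - 2 S$ ($I{\left(S \right)} = 2 S \left(-1\right) = - 2 S$)
$O = -432$ ($O = \left(-3\right) \left(-12\right) \left(-2 + 2 \left(-5\right)\right) = 36 \left(-2 - 10\right) = 36 \left(-12\right) = -432$)
$\left(-239 + O\right) + I{\left(6 \right)} 12 \left(-10\right) = \left(-239 - 432\right) + \left(-2\right) 6 \cdot 12 \left(-10\right) = -671 + \left(-12\right) 12 \left(-10\right) = -671 - -1440 = -671 + 1440 = 769$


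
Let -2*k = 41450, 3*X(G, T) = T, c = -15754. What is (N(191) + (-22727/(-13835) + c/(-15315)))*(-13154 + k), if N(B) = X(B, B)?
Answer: -31746670466072/14125535 ≈ -2.2475e+6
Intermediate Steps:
X(G, T) = T/3
k = -20725 (k = -½*41450 = -20725)
N(B) = B/3
(N(191) + (-22727/(-13835) + c/(-15315)))*(-13154 + k) = ((⅓)*191 + (-22727/(-13835) - 15754/(-15315)))*(-13154 - 20725) = (191/3 + (-22727*(-1/13835) - 15754*(-1/15315)))*(-33879) = (191/3 + (22727/13835 + 15754/15315))*(-33879) = (191/3 + 113204119/42376605)*(-33879) = (2811181304/42376605)*(-33879) = -31746670466072/14125535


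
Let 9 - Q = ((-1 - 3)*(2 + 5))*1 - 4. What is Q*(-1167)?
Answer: -47847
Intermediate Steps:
Q = 41 (Q = 9 - (((-1 - 3)*(2 + 5))*1 - 4) = 9 - (-4*7*1 - 4) = 9 - (-28*1 - 4) = 9 - (-28 - 4) = 9 - 1*(-32) = 9 + 32 = 41)
Q*(-1167) = 41*(-1167) = -47847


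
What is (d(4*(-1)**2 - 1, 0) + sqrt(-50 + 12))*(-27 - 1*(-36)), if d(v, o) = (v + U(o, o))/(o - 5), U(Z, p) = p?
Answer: -27/5 + 9*I*sqrt(38) ≈ -5.4 + 55.48*I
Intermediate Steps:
d(v, o) = (o + v)/(-5 + o) (d(v, o) = (v + o)/(o - 5) = (o + v)/(-5 + o))
(d(4*(-1)**2 - 1, 0) + sqrt(-50 + 12))*(-27 - 1*(-36)) = ((0 + (4*(-1)**2 - 1))/(-5 + 0) + sqrt(-50 + 12))*(-27 - 1*(-36)) = ((0 + (4*1 - 1))/(-5) + sqrt(-38))*(-27 + 36) = (-(0 + (4 - 1))/5 + I*sqrt(38))*9 = (-(0 + 3)/5 + I*sqrt(38))*9 = (-1/5*3 + I*sqrt(38))*9 = (-3/5 + I*sqrt(38))*9 = -27/5 + 9*I*sqrt(38)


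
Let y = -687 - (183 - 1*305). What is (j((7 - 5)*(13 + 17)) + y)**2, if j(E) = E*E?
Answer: 9211225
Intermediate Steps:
y = -565 (y = -687 - (183 - 305) = -687 - 1*(-122) = -687 + 122 = -565)
j(E) = E**2
(j((7 - 5)*(13 + 17)) + y)**2 = (((7 - 5)*(13 + 17))**2 - 565)**2 = ((2*30)**2 - 565)**2 = (60**2 - 565)**2 = (3600 - 565)**2 = 3035**2 = 9211225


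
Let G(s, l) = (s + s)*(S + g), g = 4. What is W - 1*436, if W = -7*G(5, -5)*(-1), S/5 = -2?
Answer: -856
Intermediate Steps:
S = -10 (S = 5*(-2) = -10)
G(s, l) = -12*s (G(s, l) = (s + s)*(-10 + 4) = (2*s)*(-6) = -12*s)
W = -420 (W = -(-84)*5*(-1) = -7*(-60)*(-1) = 420*(-1) = -420)
W - 1*436 = -420 - 1*436 = -420 - 436 = -856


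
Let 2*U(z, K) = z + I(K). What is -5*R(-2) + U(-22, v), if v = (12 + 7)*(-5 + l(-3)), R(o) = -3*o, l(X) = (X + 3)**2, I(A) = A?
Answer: -177/2 ≈ -88.500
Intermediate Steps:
l(X) = (3 + X)**2
v = -95 (v = (12 + 7)*(-5 + (3 - 3)**2) = 19*(-5 + 0**2) = 19*(-5 + 0) = 19*(-5) = -95)
U(z, K) = K/2 + z/2 (U(z, K) = (z + K)/2 = (K + z)/2 = K/2 + z/2)
-5*R(-2) + U(-22, v) = -(-15)*(-2) + ((1/2)*(-95) + (1/2)*(-22)) = -5*6 + (-95/2 - 11) = -30 - 117/2 = -177/2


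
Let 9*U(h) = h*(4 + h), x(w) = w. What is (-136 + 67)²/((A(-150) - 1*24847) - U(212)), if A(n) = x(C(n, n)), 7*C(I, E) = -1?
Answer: -33327/209546 ≈ -0.15904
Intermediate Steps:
C(I, E) = -⅐ (C(I, E) = (⅐)*(-1) = -⅐)
A(n) = -⅐
U(h) = h*(4 + h)/9 (U(h) = (h*(4 + h))/9 = h*(4 + h)/9)
(-136 + 67)²/((A(-150) - 1*24847) - U(212)) = (-136 + 67)²/((-⅐ - 1*24847) - 212*(4 + 212)/9) = (-69)²/((-⅐ - 24847) - 212*216/9) = 4761/(-173930/7 - 1*5088) = 4761/(-173930/7 - 5088) = 4761/(-209546/7) = 4761*(-7/209546) = -33327/209546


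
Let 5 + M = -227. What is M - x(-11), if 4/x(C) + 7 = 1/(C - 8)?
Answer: -15506/67 ≈ -231.43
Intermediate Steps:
M = -232 (M = -5 - 227 = -232)
x(C) = 4/(-7 + 1/(-8 + C)) (x(C) = 4/(-7 + 1/(C - 8)) = 4/(-7 + 1/(-8 + C)))
M - x(-11) = -232 - 4*(8 - 1*(-11))/(-57 + 7*(-11)) = -232 - 4*(8 + 11)/(-57 - 77) = -232 - 4*19/(-134) = -232 - 4*(-1)*19/134 = -232 - 1*(-38/67) = -232 + 38/67 = -15506/67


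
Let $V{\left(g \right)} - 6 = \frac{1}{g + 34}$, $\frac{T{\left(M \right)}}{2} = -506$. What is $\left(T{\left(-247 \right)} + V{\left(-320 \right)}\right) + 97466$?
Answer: $\frac{27587559}{286} \approx 96460.0$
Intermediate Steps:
$T{\left(M \right)} = -1012$ ($T{\left(M \right)} = 2 \left(-506\right) = -1012$)
$V{\left(g \right)} = 6 + \frac{1}{34 + g}$ ($V{\left(g \right)} = 6 + \frac{1}{g + 34} = 6 + \frac{1}{34 + g}$)
$\left(T{\left(-247 \right)} + V{\left(-320 \right)}\right) + 97466 = \left(-1012 + \frac{205 + 6 \left(-320\right)}{34 - 320}\right) + 97466 = \left(-1012 + \frac{205 - 1920}{-286}\right) + 97466 = \left(-1012 - - \frac{1715}{286}\right) + 97466 = \left(-1012 + \frac{1715}{286}\right) + 97466 = - \frac{287717}{286} + 97466 = \frac{27587559}{286}$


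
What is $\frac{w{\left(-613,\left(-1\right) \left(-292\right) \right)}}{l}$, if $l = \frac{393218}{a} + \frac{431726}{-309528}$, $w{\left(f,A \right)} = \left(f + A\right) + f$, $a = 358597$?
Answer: $\frac{51835044304872}{16551833659} \approx 3131.7$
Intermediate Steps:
$w{\left(f,A \right)} = A + 2 f$ ($w{\left(f,A \right)} = \left(A + f\right) + f = A + 2 f$)
$l = - \frac{16551833659}{55497906108}$ ($l = \frac{393218}{358597} + \frac{431726}{-309528} = 393218 \cdot \frac{1}{358597} + 431726 \left(- \frac{1}{309528}\right) = \frac{393218}{358597} - \frac{215863}{154764} = - \frac{16551833659}{55497906108} \approx -0.29824$)
$\frac{w{\left(-613,\left(-1\right) \left(-292\right) \right)}}{l} = \frac{\left(-1\right) \left(-292\right) + 2 \left(-613\right)}{- \frac{16551833659}{55497906108}} = \left(292 - 1226\right) \left(- \frac{55497906108}{16551833659}\right) = \left(-934\right) \left(- \frac{55497906108}{16551833659}\right) = \frac{51835044304872}{16551833659}$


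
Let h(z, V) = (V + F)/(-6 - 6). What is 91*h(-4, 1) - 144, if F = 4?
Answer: -2183/12 ≈ -181.92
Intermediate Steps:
h(z, V) = -1/3 - V/12 (h(z, V) = (V + 4)/(-6 - 6) = (4 + V)/(-12) = (4 + V)*(-1/12) = -1/3 - V/12)
91*h(-4, 1) - 144 = 91*(-1/3 - 1/12*1) - 144 = 91*(-1/3 - 1/12) - 144 = 91*(-5/12) - 144 = -455/12 - 144 = -2183/12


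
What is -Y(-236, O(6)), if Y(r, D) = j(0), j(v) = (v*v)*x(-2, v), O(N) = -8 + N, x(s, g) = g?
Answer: 0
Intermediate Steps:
j(v) = v**3 (j(v) = (v*v)*v = v**2*v = v**3)
Y(r, D) = 0 (Y(r, D) = 0**3 = 0)
-Y(-236, O(6)) = -1*0 = 0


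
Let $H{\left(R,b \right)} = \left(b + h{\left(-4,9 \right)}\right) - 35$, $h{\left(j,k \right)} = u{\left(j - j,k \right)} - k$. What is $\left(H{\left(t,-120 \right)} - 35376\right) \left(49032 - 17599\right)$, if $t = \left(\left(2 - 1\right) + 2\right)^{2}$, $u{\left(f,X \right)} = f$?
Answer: $-1117128820$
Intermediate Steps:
$h{\left(j,k \right)} = - k$ ($h{\left(j,k \right)} = \left(j - j\right) - k = 0 - k = - k$)
$t = 9$ ($t = \left(1 + 2\right)^{2} = 3^{2} = 9$)
$H{\left(R,b \right)} = -44 + b$ ($H{\left(R,b \right)} = \left(b - 9\right) - 35 = \left(-9 + b\right) - 35 = -44 + b$)
$\left(H{\left(t,-120 \right)} - 35376\right) \left(49032 - 17599\right) = \left(\left(-44 - 120\right) - 35376\right) \left(49032 - 17599\right) = \left(-164 - 35376\right) 31433 = \left(-35540\right) 31433 = -1117128820$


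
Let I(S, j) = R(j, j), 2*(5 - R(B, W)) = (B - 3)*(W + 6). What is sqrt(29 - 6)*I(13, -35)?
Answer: -546*sqrt(23) ≈ -2618.5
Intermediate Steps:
R(B, W) = 5 - (-3 + B)*(6 + W)/2 (R(B, W) = 5 - (B - 3)*(W + 6)/2 = 5 - (-3 + B)*(6 + W)/2)
I(S, j) = 14 - 3*j/2 - j**2/2 (I(S, j) = 14 - 3*j + 3*j/2 - j*j/2 = 14 - 3*j + 3*j/2 - j**2/2 = 14 - 3*j/2 - j**2/2)
sqrt(29 - 6)*I(13, -35) = sqrt(29 - 6)*(14 - 3/2*(-35) - 1/2*(-35)**2) = sqrt(23)*(14 + 105/2 - 1/2*1225) = sqrt(23)*(14 + 105/2 - 1225/2) = sqrt(23)*(-546) = -546*sqrt(23)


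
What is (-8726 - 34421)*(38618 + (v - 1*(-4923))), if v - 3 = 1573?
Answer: -1946663199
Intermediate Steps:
v = 1576 (v = 3 + 1573 = 1576)
(-8726 - 34421)*(38618 + (v - 1*(-4923))) = (-8726 - 34421)*(38618 + (1576 - 1*(-4923))) = -43147*(38618 + (1576 + 4923)) = -43147*(38618 + 6499) = -43147*45117 = -1946663199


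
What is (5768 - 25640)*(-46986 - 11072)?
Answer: 1153728576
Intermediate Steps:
(5768 - 25640)*(-46986 - 11072) = -19872*(-58058) = 1153728576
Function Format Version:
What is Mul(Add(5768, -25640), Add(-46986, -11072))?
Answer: 1153728576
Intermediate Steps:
Mul(Add(5768, -25640), Add(-46986, -11072)) = Mul(-19872, -58058) = 1153728576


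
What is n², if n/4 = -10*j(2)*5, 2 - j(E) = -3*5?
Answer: 11560000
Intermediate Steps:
j(E) = 17 (j(E) = 2 - (-3)*5 = 2 - 1*(-15) = 2 + 15 = 17)
n = -3400 (n = 4*(-10*17*5) = 4*(-170*5) = 4*(-850) = -3400)
n² = (-3400)² = 11560000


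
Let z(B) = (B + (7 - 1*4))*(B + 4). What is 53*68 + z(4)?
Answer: 3660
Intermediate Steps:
z(B) = (3 + B)*(4 + B) (z(B) = (B + (7 - 4))*(4 + B) = (B + 3)*(4 + B) = (3 + B)*(4 + B))
53*68 + z(4) = 53*68 + (12 + 4² + 7*4) = 3604 + (12 + 16 + 28) = 3604 + 56 = 3660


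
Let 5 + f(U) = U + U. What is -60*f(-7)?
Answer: 1140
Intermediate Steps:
f(U) = -5 + 2*U (f(U) = -5 + (U + U) = -5 + 2*U)
-60*f(-7) = -60*(-5 + 2*(-7)) = -60*(-5 - 14) = -60*(-19) = 1140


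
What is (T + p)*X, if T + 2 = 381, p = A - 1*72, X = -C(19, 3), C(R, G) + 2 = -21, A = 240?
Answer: 12581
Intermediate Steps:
C(R, G) = -23 (C(R, G) = -2 - 21 = -23)
X = 23 (X = -1*(-23) = 23)
p = 168 (p = 240 - 1*72 = 240 - 72 = 168)
T = 379 (T = -2 + 381 = 379)
(T + p)*X = (379 + 168)*23 = 547*23 = 12581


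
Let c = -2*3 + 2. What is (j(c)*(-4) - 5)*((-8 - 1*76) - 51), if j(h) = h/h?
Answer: 1215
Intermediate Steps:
c = -4 (c = -6 + 2 = -4)
j(h) = 1
(j(c)*(-4) - 5)*((-8 - 1*76) - 51) = (1*(-4) - 5)*((-8 - 1*76) - 51) = (-4 - 5)*((-8 - 76) - 51) = -9*(-84 - 51) = -9*(-135) = 1215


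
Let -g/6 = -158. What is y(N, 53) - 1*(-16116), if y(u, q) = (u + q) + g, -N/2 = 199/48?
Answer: 410609/24 ≈ 17109.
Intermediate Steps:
g = 948 (g = -6*(-158) = 948)
N = -199/24 (N = -398/48 = -2*199/48 = -199/24 ≈ -8.2917)
y(u, q) = 948 + q + u (y(u, q) = (u + q) + 948 = (q + u) + 948 = 948 + q + u)
y(N, 53) - 1*(-16116) = (948 + 53 - 199/24) - 1*(-16116) = 23825/24 + 16116 = 410609/24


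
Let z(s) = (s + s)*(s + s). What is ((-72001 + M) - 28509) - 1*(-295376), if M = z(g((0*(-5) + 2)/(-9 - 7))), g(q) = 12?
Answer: 195442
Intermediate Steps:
z(s) = 4*s² (z(s) = (2*s)*(2*s) = 4*s²)
M = 576 (M = 4*12² = 4*144 = 576)
((-72001 + M) - 28509) - 1*(-295376) = ((-72001 + 576) - 28509) - 1*(-295376) = (-71425 - 28509) + 295376 = -99934 + 295376 = 195442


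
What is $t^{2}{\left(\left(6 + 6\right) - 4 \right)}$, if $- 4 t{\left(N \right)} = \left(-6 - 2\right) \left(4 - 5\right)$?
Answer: $4$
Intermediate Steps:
$t{\left(N \right)} = -2$ ($t{\left(N \right)} = - \frac{\left(-6 - 2\right) \left(4 - 5\right)}{4} = - \frac{\left(-8\right) \left(-1\right)}{4} = \left(- \frac{1}{4}\right) 8 = -2$)
$t^{2}{\left(\left(6 + 6\right) - 4 \right)} = \left(-2\right)^{2} = 4$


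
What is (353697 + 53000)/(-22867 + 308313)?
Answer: 406697/285446 ≈ 1.4248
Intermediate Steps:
(353697 + 53000)/(-22867 + 308313) = 406697/285446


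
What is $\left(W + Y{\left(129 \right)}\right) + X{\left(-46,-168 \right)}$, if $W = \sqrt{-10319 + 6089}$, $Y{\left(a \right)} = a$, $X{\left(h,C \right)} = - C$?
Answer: $297 + 3 i \sqrt{470} \approx 297.0 + 65.038 i$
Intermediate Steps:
$W = 3 i \sqrt{470}$ ($W = \sqrt{-4230} = 3 i \sqrt{470} \approx 65.038 i$)
$\left(W + Y{\left(129 \right)}\right) + X{\left(-46,-168 \right)} = \left(3 i \sqrt{470} + 129\right) - -168 = \left(129 + 3 i \sqrt{470}\right) + 168 = 297 + 3 i \sqrt{470}$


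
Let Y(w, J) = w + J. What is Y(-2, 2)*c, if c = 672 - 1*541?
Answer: 0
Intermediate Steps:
Y(w, J) = J + w
c = 131 (c = 672 - 541 = 131)
Y(-2, 2)*c = (2 - 2)*131 = 0*131 = 0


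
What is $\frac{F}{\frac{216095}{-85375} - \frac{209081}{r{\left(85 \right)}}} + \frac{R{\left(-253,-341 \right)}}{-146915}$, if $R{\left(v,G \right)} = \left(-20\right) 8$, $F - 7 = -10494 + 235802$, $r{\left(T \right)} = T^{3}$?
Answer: $- \frac{2776922216871541019}{35391149395214} \approx -78464.0$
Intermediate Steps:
$F = 225315$ ($F = 7 + \left(-10494 + 235802\right) = 7 + 225308 = 225315$)
$R{\left(v,G \right)} = -160$
$\frac{F}{\frac{216095}{-85375} - \frac{209081}{r{\left(85 \right)}}} + \frac{R{\left(-253,-341 \right)}}{-146915} = \frac{225315}{\frac{216095}{-85375} - \frac{209081}{85^{3}}} - \frac{160}{-146915} = \frac{225315}{216095 \left(- \frac{1}{85375}\right) - \frac{209081}{614125}} - - \frac{32}{29383} = \frac{225315}{- \frac{43219}{17075} - \frac{209081}{614125}} + \frac{32}{29383} = \frac{225315}{- \frac{1204477058}{419447375}} + \frac{32}{29383} = 225315 \left(- \frac{419447375}{1204477058}\right) + \frac{32}{29383} = - \frac{94507785298125}{1204477058} + \frac{32}{29383} = - \frac{2776922216871541019}{35391149395214}$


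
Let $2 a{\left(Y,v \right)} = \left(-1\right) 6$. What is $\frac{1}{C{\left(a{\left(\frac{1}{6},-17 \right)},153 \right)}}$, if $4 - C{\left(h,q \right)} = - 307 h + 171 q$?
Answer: $- \frac{1}{27080} \approx -3.6928 \cdot 10^{-5}$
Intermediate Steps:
$a{\left(Y,v \right)} = -3$ ($a{\left(Y,v \right)} = \frac{\left(-1\right) 6}{2} = \frac{1}{2} \left(-6\right) = -3$)
$C{\left(h,q \right)} = 4 - 171 q + 307 h$ ($C{\left(h,q \right)} = 4 - \left(- 307 h + 171 q\right) = 4 + \left(- 171 q + 307 h\right) = 4 - 171 q + 307 h$)
$\frac{1}{C{\left(a{\left(\frac{1}{6},-17 \right)},153 \right)}} = \frac{1}{4 - 26163 + 307 \left(-3\right)} = \frac{1}{4 - 26163 - 921} = \frac{1}{-27080} = - \frac{1}{27080}$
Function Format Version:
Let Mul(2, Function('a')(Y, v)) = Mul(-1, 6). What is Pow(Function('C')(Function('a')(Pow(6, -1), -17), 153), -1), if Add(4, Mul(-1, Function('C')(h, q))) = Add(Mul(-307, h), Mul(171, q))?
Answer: Rational(-1, 27080) ≈ -3.6928e-5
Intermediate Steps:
Function('a')(Y, v) = -3 (Function('a')(Y, v) = Mul(Rational(1, 2), Mul(-1, 6)) = Mul(Rational(1, 2), -6) = -3)
Function('C')(h, q) = Add(4, Mul(-171, q), Mul(307, h)) (Function('C')(h, q) = Add(4, Mul(-1, Add(Mul(-307, h), Mul(171, q)))) = Add(4, Add(Mul(-171, q), Mul(307, h))) = Add(4, Mul(-171, q), Mul(307, h)))
Pow(Function('C')(Function('a')(Pow(6, -1), -17), 153), -1) = Pow(Add(4, Mul(-171, 153), Mul(307, -3)), -1) = Pow(Add(4, -26163, -921), -1) = Pow(-27080, -1) = Rational(-1, 27080)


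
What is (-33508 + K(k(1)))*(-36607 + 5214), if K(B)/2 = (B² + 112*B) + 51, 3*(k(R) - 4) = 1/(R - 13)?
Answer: 660824627759/648 ≈ 1.0198e+9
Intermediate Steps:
k(R) = 4 + 1/(3*(-13 + R)) (k(R) = 4 + 1/(3*(R - 13)) = 4 + 1/(3*(-13 + R)))
K(B) = 102 + 2*B² + 224*B (K(B) = 2*((B² + 112*B) + 51) = 2*(51 + B² + 112*B) = 102 + 2*B² + 224*B)
(-33508 + K(k(1)))*(-36607 + 5214) = (-33508 + (102 + 2*((-155 + 12*1)/(3*(-13 + 1)))² + 224*((-155 + 12*1)/(3*(-13 + 1)))))*(-36607 + 5214) = (-33508 + (102 + 2*((⅓)*(-155 + 12)/(-12))² + 224*((⅓)*(-155 + 12)/(-12))))*(-31393) = (-33508 + (102 + 2*((⅓)*(-1/12)*(-143))² + 224*((⅓)*(-1/12)*(-143))))*(-31393) = (-33508 + (102 + 2*(143/36)² + 224*(143/36)))*(-31393) = (-33508 + (102 + 2*(20449/1296) + 8008/9))*(-31393) = (-33508 + (102 + 20449/648 + 8008/9))*(-31393) = (-33508 + 663121/648)*(-31393) = -21050063/648*(-31393) = 660824627759/648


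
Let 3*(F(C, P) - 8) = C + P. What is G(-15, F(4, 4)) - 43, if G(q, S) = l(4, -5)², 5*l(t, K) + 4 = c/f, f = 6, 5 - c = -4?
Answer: -171/4 ≈ -42.750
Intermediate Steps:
c = 9 (c = 5 - 1*(-4) = 5 + 4 = 9)
l(t, K) = -½ (l(t, K) = -⅘ + (9/6)/5 = -⅘ + (9*(⅙))/5 = -⅘ + (⅕)*(3/2) = -⅘ + 3/10 = -½)
F(C, P) = 8 + C/3 + P/3 (F(C, P) = 8 + (C + P)/3 = 8 + (C/3 + P/3) = 8 + C/3 + P/3)
G(q, S) = ¼ (G(q, S) = (-½)² = ¼)
G(-15, F(4, 4)) - 43 = ¼ - 43 = -171/4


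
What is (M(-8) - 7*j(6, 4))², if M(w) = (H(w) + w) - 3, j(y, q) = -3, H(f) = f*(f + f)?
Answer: 19044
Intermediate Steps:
H(f) = 2*f² (H(f) = f*(2*f) = 2*f²)
M(w) = -3 + w + 2*w² (M(w) = (2*w² + w) - 3 = (w + 2*w²) - 3 = -3 + w + 2*w²)
(M(-8) - 7*j(6, 4))² = ((-3 - 8 + 2*(-8)²) - 7*(-3))² = ((-3 - 8 + 2*64) + 21)² = ((-3 - 8 + 128) + 21)² = (117 + 21)² = 138² = 19044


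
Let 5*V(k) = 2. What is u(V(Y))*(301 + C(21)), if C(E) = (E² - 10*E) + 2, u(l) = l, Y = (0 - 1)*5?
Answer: 1068/5 ≈ 213.60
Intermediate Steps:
Y = -5 (Y = -1*5 = -5)
V(k) = ⅖ (V(k) = (⅕)*2 = ⅖)
C(E) = 2 + E² - 10*E
u(V(Y))*(301 + C(21)) = 2*(301 + (2 + 21² - 10*21))/5 = 2*(301 + (2 + 441 - 210))/5 = 2*(301 + 233)/5 = (⅖)*534 = 1068/5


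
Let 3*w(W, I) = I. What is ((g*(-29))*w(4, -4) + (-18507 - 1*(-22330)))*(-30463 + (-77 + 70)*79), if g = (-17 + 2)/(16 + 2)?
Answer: -1058172872/9 ≈ -1.1757e+8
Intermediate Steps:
w(W, I) = I/3
g = -⅚ (g = -15/18 = -15*1/18 = -⅚ ≈ -0.83333)
((g*(-29))*w(4, -4) + (-18507 - 1*(-22330)))*(-30463 + (-77 + 70)*79) = ((-⅚*(-29))*((⅓)*(-4)) + (-18507 - 1*(-22330)))*(-30463 + (-77 + 70)*79) = ((145/6)*(-4/3) + (-18507 + 22330))*(-30463 - 7*79) = (-290/9 + 3823)*(-30463 - 553) = (34117/9)*(-31016) = -1058172872/9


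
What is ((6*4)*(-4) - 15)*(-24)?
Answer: 2664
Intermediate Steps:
((6*4)*(-4) - 15)*(-24) = (24*(-4) - 15)*(-24) = (-96 - 15)*(-24) = -111*(-24) = 2664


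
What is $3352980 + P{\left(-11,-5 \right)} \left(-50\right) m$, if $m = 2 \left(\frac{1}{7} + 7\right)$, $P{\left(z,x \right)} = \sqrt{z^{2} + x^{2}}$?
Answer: $3352980 - \frac{5000 \sqrt{146}}{7} \approx 3.3443 \cdot 10^{6}$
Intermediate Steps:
$P{\left(z,x \right)} = \sqrt{x^{2} + z^{2}}$
$m = \frac{100}{7}$ ($m = 2 \left(\frac{1}{7} + 7\right) = 2 \cdot \frac{50}{7} = \frac{100}{7} \approx 14.286$)
$3352980 + P{\left(-11,-5 \right)} \left(-50\right) m = 3352980 + \sqrt{\left(-5\right)^{2} + \left(-11\right)^{2}} \left(-50\right) \frac{100}{7} = 3352980 + \sqrt{25 + 121} \left(-50\right) \frac{100}{7} = 3352980 + \sqrt{146} \left(-50\right) \frac{100}{7} = 3352980 + - 50 \sqrt{146} \cdot \frac{100}{7} = 3352980 - \frac{5000 \sqrt{146}}{7}$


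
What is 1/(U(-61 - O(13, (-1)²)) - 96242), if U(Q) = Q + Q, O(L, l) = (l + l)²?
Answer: -1/96372 ≈ -1.0376e-5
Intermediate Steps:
O(L, l) = 4*l² (O(L, l) = (2*l)² = 4*l²)
U(Q) = 2*Q
1/(U(-61 - O(13, (-1)²)) - 96242) = 1/(2*(-61 - 4*((-1)²)²) - 96242) = 1/(2*(-61 - 4*1²) - 96242) = 1/(2*(-61 - 4) - 96242) = 1/(2*(-65) - 96242) = 1/(-130 - 96242) = 1/(-96372) = -1/96372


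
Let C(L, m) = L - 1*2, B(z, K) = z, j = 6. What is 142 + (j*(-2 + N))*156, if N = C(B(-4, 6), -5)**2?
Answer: 31966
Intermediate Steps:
C(L, m) = -2 + L (C(L, m) = L - 2 = -2 + L)
N = 36 (N = (-2 - 4)**2 = (-6)**2 = 36)
142 + (j*(-2 + N))*156 = 142 + (6*(-2 + 36))*156 = 142 + (6*34)*156 = 142 + 204*156 = 142 + 31824 = 31966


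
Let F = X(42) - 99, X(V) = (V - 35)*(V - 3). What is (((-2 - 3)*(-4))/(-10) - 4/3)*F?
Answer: -580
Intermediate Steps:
X(V) = (-35 + V)*(-3 + V)
F = 174 (F = (105 + 42**2 - 38*42) - 99 = (105 + 1764 - 1596) - 99 = 273 - 99 = 174)
(((-2 - 3)*(-4))/(-10) - 4/3)*F = (((-2 - 3)*(-4))/(-10) - 4/3)*174 = (-5*(-4)*(-1/10) - 4*1/3)*174 = (20*(-1/10) - 4/3)*174 = (-2 - 4/3)*174 = -10/3*174 = -580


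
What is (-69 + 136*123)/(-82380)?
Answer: -5553/27460 ≈ -0.20222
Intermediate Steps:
(-69 + 136*123)/(-82380) = (-69 + 16728)*(-1/82380) = 16659*(-1/82380) = -5553/27460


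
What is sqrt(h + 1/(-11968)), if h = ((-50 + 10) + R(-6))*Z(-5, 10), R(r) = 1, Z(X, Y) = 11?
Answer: I*sqrt(960109051)/1496 ≈ 20.712*I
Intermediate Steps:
h = -429 (h = ((-50 + 10) + 1)*11 = (-40 + 1)*11 = -39*11 = -429)
sqrt(h + 1/(-11968)) = sqrt(-429 + 1/(-11968)) = sqrt(-429 - 1/11968) = sqrt(-5134273/11968) = I*sqrt(960109051)/1496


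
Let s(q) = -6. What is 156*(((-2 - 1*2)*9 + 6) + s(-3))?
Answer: -5616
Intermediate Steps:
156*(((-2 - 1*2)*9 + 6) + s(-3)) = 156*(((-2 - 1*2)*9 + 6) - 6) = 156*(((-2 - 2)*9 + 6) - 6) = 156*((-4*9 + 6) - 6) = 156*((-36 + 6) - 6) = 156*(-30 - 6) = 156*(-36) = -5616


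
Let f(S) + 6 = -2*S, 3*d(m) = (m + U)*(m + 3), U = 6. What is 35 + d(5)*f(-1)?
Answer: -247/3 ≈ -82.333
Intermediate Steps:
d(m) = (3 + m)*(6 + m)/3 (d(m) = ((m + 6)*(m + 3))/3 = ((6 + m)*(3 + m))/3 = ((3 + m)*(6 + m))/3 = (3 + m)*(6 + m)/3)
f(S) = -6 - 2*S
35 + d(5)*f(-1) = 35 + (6 + 3*5 + (⅓)*5²)*(-6 - 2*(-1)) = 35 + (6 + 15 + (⅓)*25)*(-6 + 2) = 35 + (6 + 15 + 25/3)*(-4) = 35 + (88/3)*(-4) = 35 - 352/3 = -247/3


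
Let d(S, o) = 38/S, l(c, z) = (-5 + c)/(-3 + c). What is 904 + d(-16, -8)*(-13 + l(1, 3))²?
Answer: 4933/8 ≈ 616.63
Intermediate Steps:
l(c, z) = (-5 + c)/(-3 + c)
904 + d(-16, -8)*(-13 + l(1, 3))² = 904 + (38/(-16))*(-13 + (-5 + 1)/(-3 + 1))² = 904 + (38*(-1/16))*(-13 - 4/(-2))² = 904 - 19*(-13 - ½*(-4))²/8 = 904 - 19*(-13 + 2)²/8 = 904 - 19/8*(-11)² = 904 - 19/8*121 = 904 - 2299/8 = 4933/8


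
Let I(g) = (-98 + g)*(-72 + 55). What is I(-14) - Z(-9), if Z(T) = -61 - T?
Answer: 1956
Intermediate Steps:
I(g) = 1666 - 17*g (I(g) = (-98 + g)*(-17) = 1666 - 17*g)
I(-14) - Z(-9) = (1666 - 17*(-14)) - (-61 - 1*(-9)) = (1666 + 238) - (-61 + 9) = 1904 - 1*(-52) = 1904 + 52 = 1956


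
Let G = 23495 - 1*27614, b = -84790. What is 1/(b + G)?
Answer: -1/88909 ≈ -1.1247e-5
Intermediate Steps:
G = -4119 (G = 23495 - 27614 = -4119)
1/(b + G) = 1/(-84790 - 4119) = 1/(-88909) = -1/88909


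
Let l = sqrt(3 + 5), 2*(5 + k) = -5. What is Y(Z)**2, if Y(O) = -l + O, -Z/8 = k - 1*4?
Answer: 8472 - 368*sqrt(2) ≈ 7951.6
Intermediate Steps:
k = -15/2 (k = -5 + (1/2)*(-5) = -5 - 5/2 = -15/2 ≈ -7.5000)
l = 2*sqrt(2) (l = sqrt(8) = 2*sqrt(2) ≈ 2.8284)
Z = 92 (Z = -8*(-15/2 - 1*4) = -8*(-15/2 - 4) = -8*(-23/2) = 92)
Y(O) = O - 2*sqrt(2) (Y(O) = -2*sqrt(2) + O = O - 2*sqrt(2))
Y(Z)**2 = (92 - 2*sqrt(2))**2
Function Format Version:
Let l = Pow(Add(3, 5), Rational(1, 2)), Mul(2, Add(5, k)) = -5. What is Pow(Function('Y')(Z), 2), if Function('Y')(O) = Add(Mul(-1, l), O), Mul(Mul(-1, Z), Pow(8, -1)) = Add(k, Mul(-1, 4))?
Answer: Add(8472, Mul(-368, Pow(2, Rational(1, 2)))) ≈ 7951.6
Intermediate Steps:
k = Rational(-15, 2) (k = Add(-5, Mul(Rational(1, 2), -5)) = Add(-5, Rational(-5, 2)) = Rational(-15, 2) ≈ -7.5000)
l = Mul(2, Pow(2, Rational(1, 2))) (l = Pow(8, Rational(1, 2)) = Mul(2, Pow(2, Rational(1, 2))) ≈ 2.8284)
Z = 92 (Z = Mul(-8, Add(Rational(-15, 2), Mul(-1, 4))) = Mul(-8, Add(Rational(-15, 2), -4)) = Mul(-8, Rational(-23, 2)) = 92)
Function('Y')(O) = Add(O, Mul(-2, Pow(2, Rational(1, 2)))) (Function('Y')(O) = Add(Mul(-1, Mul(2, Pow(2, Rational(1, 2)))), O) = Add(Mul(-2, Pow(2, Rational(1, 2))), O) = Add(O, Mul(-2, Pow(2, Rational(1, 2)))))
Pow(Function('Y')(Z), 2) = Pow(Add(92, Mul(-2, Pow(2, Rational(1, 2)))), 2)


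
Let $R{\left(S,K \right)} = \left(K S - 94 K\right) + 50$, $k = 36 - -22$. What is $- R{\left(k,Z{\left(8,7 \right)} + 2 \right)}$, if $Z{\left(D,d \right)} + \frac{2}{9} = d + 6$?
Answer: $482$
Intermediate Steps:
$Z{\left(D,d \right)} = \frac{52}{9} + d$ ($Z{\left(D,d \right)} = - \frac{2}{9} + \left(d + 6\right) = - \frac{2}{9} + \left(6 + d\right) = \frac{52}{9} + d$)
$k = 58$ ($k = 36 + 22 = 58$)
$R{\left(S,K \right)} = 50 - 94 K + K S$ ($R{\left(S,K \right)} = \left(- 94 K + K S\right) + 50 = 50 - 94 K + K S$)
$- R{\left(k,Z{\left(8,7 \right)} + 2 \right)} = - (50 - 94 \left(\left(\frac{52}{9} + 7\right) + 2\right) + \left(\left(\frac{52}{9} + 7\right) + 2\right) 58) = - (50 - 94 \left(\frac{115}{9} + 2\right) + \left(\frac{115}{9} + 2\right) 58) = - (50 - \frac{12502}{9} + \frac{133}{9} \cdot 58) = - (50 - \frac{12502}{9} + \frac{7714}{9}) = \left(-1\right) \left(-482\right) = 482$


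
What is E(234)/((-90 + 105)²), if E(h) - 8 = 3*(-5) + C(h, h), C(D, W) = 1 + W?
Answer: 76/75 ≈ 1.0133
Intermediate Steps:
E(h) = -6 + h (E(h) = 8 + (3*(-5) + (1 + h)) = 8 + (-15 + (1 + h)) = 8 + (-14 + h) = -6 + h)
E(234)/((-90 + 105)²) = (-6 + 234)/((-90 + 105)²) = 228/(15²) = 228/225 = 228*(1/225) = 76/75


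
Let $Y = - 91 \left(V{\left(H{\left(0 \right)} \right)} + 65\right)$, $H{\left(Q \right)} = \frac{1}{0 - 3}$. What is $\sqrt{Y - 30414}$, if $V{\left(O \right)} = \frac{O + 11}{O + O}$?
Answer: $i \sqrt{34873} \approx 186.74 i$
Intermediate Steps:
$H{\left(Q \right)} = - \frac{1}{3}$ ($H{\left(Q \right)} = \frac{1}{-3} = - \frac{1}{3}$)
$V{\left(O \right)} = \frac{11 + O}{2 O}$
$Y = -4459$ ($Y = - 91 \left(\frac{11 - \frac{1}{3}}{2 \left(- \frac{1}{3}\right)} + 65\right) = - 91 \left(\frac{1}{2} \left(-3\right) \frac{32}{3} + 65\right) = - 91 \left(-16 + 65\right) = \left(-91\right) 49 = -4459$)
$\sqrt{Y - 30414} = \sqrt{-4459 - 30414} = \sqrt{-34873} = i \sqrt{34873}$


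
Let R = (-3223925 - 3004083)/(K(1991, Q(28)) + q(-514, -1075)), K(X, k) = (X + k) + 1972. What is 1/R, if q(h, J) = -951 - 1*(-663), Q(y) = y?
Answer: -3703/6228008 ≈ -0.00059457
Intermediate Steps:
q(h, J) = -288 (q(h, J) = -951 + 663 = -288)
K(X, k) = 1972 + X + k
R = -6228008/3703 (R = (-3223925 - 3004083)/((1972 + 1991 + 28) - 288) = -6228008/(3991 - 288) = -6228008/3703 ≈ -1681.9)
1/R = 1/(-6228008/3703) = -3703/6228008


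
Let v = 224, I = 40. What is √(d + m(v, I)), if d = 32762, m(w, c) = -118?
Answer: 2*√8161 ≈ 180.68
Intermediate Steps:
√(d + m(v, I)) = √(32762 - 118) = √32644 = 2*√8161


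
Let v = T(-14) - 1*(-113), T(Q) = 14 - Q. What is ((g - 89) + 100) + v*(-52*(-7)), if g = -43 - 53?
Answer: 51239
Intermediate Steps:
g = -96
v = 141 (v = (14 - 1*(-14)) - 1*(-113) = (14 + 14) + 113 = 28 + 113 = 141)
((g - 89) + 100) + v*(-52*(-7)) = ((-96 - 89) + 100) + 141*(-52*(-7)) = (-185 + 100) + 141*364 = -85 + 51324 = 51239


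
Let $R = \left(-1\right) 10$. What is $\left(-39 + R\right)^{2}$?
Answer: $2401$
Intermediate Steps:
$R = -10$
$\left(-39 + R\right)^{2} = \left(-39 - 10\right)^{2} = \left(-49\right)^{2} = 2401$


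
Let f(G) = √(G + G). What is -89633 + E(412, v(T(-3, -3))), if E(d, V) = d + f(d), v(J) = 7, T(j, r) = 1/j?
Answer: -89221 + 2*√206 ≈ -89192.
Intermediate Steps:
f(G) = √2*√G (f(G) = √(2*G) = √2*√G)
E(d, V) = d + √2*√d
-89633 + E(412, v(T(-3, -3))) = -89633 + (412 + √2*√412) = -89633 + (412 + √2*(2*√103)) = -89633 + (412 + 2*√206) = -89221 + 2*√206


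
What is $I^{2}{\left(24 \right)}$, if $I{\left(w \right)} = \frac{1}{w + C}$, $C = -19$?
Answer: $\frac{1}{25} \approx 0.04$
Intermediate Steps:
$I{\left(w \right)} = \frac{1}{-19 + w}$ ($I{\left(w \right)} = \frac{1}{w - 19} = \frac{1}{-19 + w}$)
$I^{2}{\left(24 \right)} = \left(\frac{1}{-19 + 24}\right)^{2} = \left(\frac{1}{5}\right)^{2} = \frac{1}{25}$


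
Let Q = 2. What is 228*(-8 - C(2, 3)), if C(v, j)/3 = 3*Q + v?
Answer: -7296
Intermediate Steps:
C(v, j) = 18 + 3*v (C(v, j) = 3*(3*2 + v) = 3*(6 + v) = 18 + 3*v)
228*(-8 - C(2, 3)) = 228*(-8 - (18 + 3*2)) = 228*(-8 - (18 + 6)) = 228*(-8 - 1*24) = 228*(-8 - 24) = 228*(-32) = -7296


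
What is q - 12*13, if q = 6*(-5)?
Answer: -186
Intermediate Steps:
q = -30
q - 12*13 = -30 - 12*13 = -30 - 156 = -186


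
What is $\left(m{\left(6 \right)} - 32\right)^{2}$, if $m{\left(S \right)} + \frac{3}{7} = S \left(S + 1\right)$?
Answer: $\frac{4489}{49} \approx 91.612$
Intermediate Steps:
$m{\left(S \right)} = - \frac{3}{7} + S \left(1 + S\right)$ ($m{\left(S \right)} = - \frac{3}{7} + S \left(S + 1\right) = - \frac{3}{7} + S \left(1 + S\right)$)
$\left(m{\left(6 \right)} - 32\right)^{2} = \left(\left(- \frac{3}{7} + 6 + 6^{2}\right) - 32\right)^{2} = \left(\left(- \frac{3}{7} + 6 + 36\right) - 32\right)^{2} = \left(\frac{291}{7} - 32\right)^{2} = \left(\frac{67}{7}\right)^{2} = \frac{4489}{49}$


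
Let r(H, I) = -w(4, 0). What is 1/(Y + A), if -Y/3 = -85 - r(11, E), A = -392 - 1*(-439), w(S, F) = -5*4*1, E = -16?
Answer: 1/362 ≈ 0.0027624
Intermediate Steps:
w(S, F) = -20 (w(S, F) = -20*1 = -20)
A = 47 (A = -392 + 439 = 47)
r(H, I) = 20 (r(H, I) = -1*(-20) = 20)
Y = 315 (Y = -3*(-85 - 1*20) = -3*(-85 - 20) = -3*(-105) = 315)
1/(Y + A) = 1/(315 + 47) = 1/362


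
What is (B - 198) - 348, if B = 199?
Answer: -347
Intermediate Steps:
(B - 198) - 348 = (199 - 198) - 348 = 1 - 348 = -347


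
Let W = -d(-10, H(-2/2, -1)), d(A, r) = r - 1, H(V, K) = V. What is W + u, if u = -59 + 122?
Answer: 65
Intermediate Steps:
d(A, r) = -1 + r
u = 63
W = 2 (W = -(-1 - 2/2) = -(-1 - 2*½) = -(-1 - 1) = -1*(-2) = 2)
W + u = 2 + 63 = 65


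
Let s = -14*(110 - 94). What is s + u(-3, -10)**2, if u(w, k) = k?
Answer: -124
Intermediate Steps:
s = -224 (s = -14*16 = -224)
s + u(-3, -10)**2 = -224 + (-10)**2 = -224 + 100 = -124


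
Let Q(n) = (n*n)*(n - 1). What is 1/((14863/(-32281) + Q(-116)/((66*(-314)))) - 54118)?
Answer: -55749287/3012830444191 ≈ -1.8504e-5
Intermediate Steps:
Q(n) = n²*(-1 + n)
1/((14863/(-32281) + Q(-116)/((66*(-314)))) - 54118) = 1/((14863/(-32281) + ((-116)²*(-1 - 116))/((66*(-314)))) - 54118) = 1/((14863*(-1/32281) + (13456*(-117))/(-20724)) - 54118) = 1/((-14863/32281 - 1574352*(-1/20724)) - 54118) = 1/((-14863/32281 + 131196/1727) - 54118) = 1/(4209469675/55749287 - 54118) = 1/(-3012830444191/55749287) = -55749287/3012830444191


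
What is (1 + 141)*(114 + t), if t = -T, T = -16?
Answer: 18460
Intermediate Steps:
t = 16 (t = -1*(-16) = 16)
(1 + 141)*(114 + t) = (1 + 141)*(114 + 16) = 142*130 = 18460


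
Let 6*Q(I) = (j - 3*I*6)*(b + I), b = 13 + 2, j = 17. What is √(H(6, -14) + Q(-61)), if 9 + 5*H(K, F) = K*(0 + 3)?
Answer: I*√1922970/15 ≈ 92.448*I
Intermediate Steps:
H(K, F) = -9/5 + 3*K/5 (H(K, F) = -9/5 + (K*(0 + 3))/5 = -9/5 + (K*3)/5 = -9/5 + (3*K)/5 = -9/5 + 3*K/5)
b = 15
Q(I) = (15 + I)*(17 - 18*I)/6 (Q(I) = ((17 - 3*I*6)*(15 + I))/6 = ((17 - 18*I)*(15 + I))/6 = ((15 + I)*(17 - 18*I))/6 = (15 + I)*(17 - 18*I)/6)
√(H(6, -14) + Q(-61)) = √((-9/5 + (⅗)*6) + (85/2 - 3*(-61)² - 253/6*(-61))) = √((-9/5 + 18/5) + (85/2 - 3*3721 + 15433/6)) = √(9/5 + (85/2 - 11163 + 15433/6)) = √(9/5 - 25645/3) = √(-128198/15) = I*√1922970/15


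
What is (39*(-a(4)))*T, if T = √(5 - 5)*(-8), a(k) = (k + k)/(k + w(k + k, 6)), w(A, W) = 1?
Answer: 0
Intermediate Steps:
a(k) = 2*k/(1 + k) (a(k) = (k + k)/(k + 1) = (2*k)/(1 + k) = 2*k/(1 + k))
T = 0 (T = √0*(-8) = 0*(-8) = 0)
(39*(-a(4)))*T = (39*(-2*4/(1 + 4)))*0 = (39*(-2*4/5))*0 = (39*(-1*8/5))*0 = (39*(-8/5))*0 = -312/5*0 = 0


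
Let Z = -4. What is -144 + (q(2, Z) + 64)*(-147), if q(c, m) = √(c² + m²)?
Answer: -9552 - 294*√5 ≈ -10209.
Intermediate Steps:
-144 + (q(2, Z) + 64)*(-147) = -144 + (√(2² + (-4)²) + 64)*(-147) = -144 + (√(4 + 16) + 64)*(-147) = -144 + (√20 + 64)*(-147) = -144 + (2*√5 + 64)*(-147) = -144 + (64 + 2*√5)*(-147) = -144 + (-9408 - 294*√5) = -9552 - 294*√5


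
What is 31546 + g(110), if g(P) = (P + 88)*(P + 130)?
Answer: 79066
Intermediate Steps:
g(P) = (88 + P)*(130 + P)
31546 + g(110) = 31546 + (11440 + 110² + 218*110) = 31546 + (11440 + 12100 + 23980) = 31546 + 47520 = 79066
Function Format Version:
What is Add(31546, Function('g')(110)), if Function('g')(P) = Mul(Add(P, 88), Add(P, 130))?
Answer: 79066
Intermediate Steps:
Function('g')(P) = Mul(Add(88, P), Add(130, P))
Add(31546, Function('g')(110)) = Add(31546, Add(11440, Pow(110, 2), Mul(218, 110))) = Add(31546, Add(11440, 12100, 23980)) = Add(31546, 47520) = 79066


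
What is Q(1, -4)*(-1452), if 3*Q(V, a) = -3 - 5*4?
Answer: 11132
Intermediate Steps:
Q(V, a) = -23/3 (Q(V, a) = (-3 - 5*4)/3 = (-3 - 20)/3 = (1/3)*(-23) = -23/3)
Q(1, -4)*(-1452) = -23/3*(-1452) = 11132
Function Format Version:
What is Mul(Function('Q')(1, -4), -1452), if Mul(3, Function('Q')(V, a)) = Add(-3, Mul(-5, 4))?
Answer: 11132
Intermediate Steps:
Function('Q')(V, a) = Rational(-23, 3) (Function('Q')(V, a) = Mul(Rational(1, 3), Add(-3, Mul(-5, 4))) = Mul(Rational(1, 3), Add(-3, -20)) = Mul(Rational(1, 3), -23) = Rational(-23, 3))
Mul(Function('Q')(1, -4), -1452) = Mul(Rational(-23, 3), -1452) = 11132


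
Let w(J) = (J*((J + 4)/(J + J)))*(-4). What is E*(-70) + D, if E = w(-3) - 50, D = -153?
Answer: 3487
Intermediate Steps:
w(J) = -8 - 2*J (w(J) = (J*((4 + J)/((2*J))))*(-4) = (J*((4 + J)*(1/(2*J))))*(-4) = (J*((4 + J)/(2*J)))*(-4) = (2 + J/2)*(-4) = -8 - 2*J)
E = -52 (E = (-8 - 2*(-3)) - 50 = (-8 + 6) - 50 = -2 - 50 = -52)
E*(-70) + D = -52*(-70) - 153 = 3640 - 153 = 3487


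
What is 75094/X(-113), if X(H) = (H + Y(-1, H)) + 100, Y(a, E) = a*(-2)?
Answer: -75094/11 ≈ -6826.7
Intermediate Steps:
Y(a, E) = -2*a
X(H) = 102 + H (X(H) = (H - 2*(-1)) + 100 = (H + 2) + 100 = (2 + H) + 100 = 102 + H)
75094/X(-113) = 75094/(102 - 113) = 75094/(-11) = 75094*(-1/11) = -75094/11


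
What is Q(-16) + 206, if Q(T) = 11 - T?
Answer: 233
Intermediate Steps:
Q(-16) + 206 = (11 - 1*(-16)) + 206 = (11 + 16) + 206 = 27 + 206 = 233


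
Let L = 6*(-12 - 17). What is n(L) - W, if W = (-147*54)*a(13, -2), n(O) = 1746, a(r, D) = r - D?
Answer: 120816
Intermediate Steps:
L = -174 (L = 6*(-29) = -174)
W = -119070 (W = (-147*54)*(13 - 1*(-2)) = -7938*(13 + 2) = -7938*15 = -119070)
n(L) - W = 1746 - 1*(-119070) = 1746 + 119070 = 120816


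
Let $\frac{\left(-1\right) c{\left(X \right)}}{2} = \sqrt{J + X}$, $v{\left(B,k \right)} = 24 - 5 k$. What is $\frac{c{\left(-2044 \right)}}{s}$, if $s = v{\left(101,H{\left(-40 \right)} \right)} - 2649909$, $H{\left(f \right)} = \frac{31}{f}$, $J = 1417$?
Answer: $\frac{16 i \sqrt{627}}{21199049} \approx 1.8899 \cdot 10^{-5} i$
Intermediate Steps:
$c{\left(X \right)} = - 2 \sqrt{1417 + X}$
$s = - \frac{21199049}{8}$ ($s = \left(24 - 5 \frac{31}{-40}\right) - 2649909 = \left(24 - 5 \cdot 31 \left(- \frac{1}{40}\right)\right) - 2649909 = \left(24 - - \frac{31}{8}\right) - 2649909 = \left(24 + \frac{31}{8}\right) - 2649909 = \frac{223}{8} - 2649909 = - \frac{21199049}{8} \approx -2.6499 \cdot 10^{6}$)
$\frac{c{\left(-2044 \right)}}{s} = \frac{\left(-2\right) \sqrt{1417 - 2044}}{- \frac{21199049}{8}} = - 2 \sqrt{-627} \left(- \frac{8}{21199049}\right) = - 2 i \sqrt{627} \left(- \frac{8}{21199049}\right) = \frac{16 i \sqrt{627}}{21199049}$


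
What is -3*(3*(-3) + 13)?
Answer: -12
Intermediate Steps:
-3*(3*(-3) + 13) = -3*(-9 + 13) = -3*4 = -12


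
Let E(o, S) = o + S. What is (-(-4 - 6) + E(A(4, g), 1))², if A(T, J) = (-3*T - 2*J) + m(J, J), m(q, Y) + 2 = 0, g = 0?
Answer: 9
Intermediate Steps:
m(q, Y) = -2 (m(q, Y) = -2 + 0 = -2)
A(T, J) = -2 - 3*T - 2*J (A(T, J) = (-3*T - 2*J) - 2 = -2 - 3*T - 2*J)
E(o, S) = S + o
(-(-4 - 6) + E(A(4, g), 1))² = (-(-4 - 6) + (1 + (-2 - 3*4 - 2*0)))² = (-1*(-10) + (1 + (-2 - 12 + 0)))² = (10 + (1 - 14))² = (10 - 13)² = (-3)² = 9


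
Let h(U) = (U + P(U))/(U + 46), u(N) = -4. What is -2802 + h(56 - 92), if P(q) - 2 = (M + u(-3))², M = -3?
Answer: -5601/2 ≈ -2800.5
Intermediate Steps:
P(q) = 51 (P(q) = 2 + (-3 - 4)² = 2 + (-7)² = 2 + 49 = 51)
h(U) = (51 + U)/(46 + U) (h(U) = (U + 51)/(U + 46) = (51 + U)/(46 + U))
-2802 + h(56 - 92) = -2802 + (51 + (56 - 92))/(46 + (56 - 92)) = -2802 + (51 - 36)/(46 - 36) = -2802 + 15/10 = -2802 + (⅒)*15 = -2802 + 3/2 = -5601/2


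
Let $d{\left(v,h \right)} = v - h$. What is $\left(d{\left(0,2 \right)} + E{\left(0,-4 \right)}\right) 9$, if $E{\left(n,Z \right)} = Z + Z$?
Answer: $-90$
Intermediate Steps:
$E{\left(n,Z \right)} = 2 Z$
$\left(d{\left(0,2 \right)} + E{\left(0,-4 \right)}\right) 9 = \left(\left(0 - 2\right) + 2 \left(-4\right)\right) 9 = \left(\left(0 - 2\right) - 8\right) 9 = \left(-2 - 8\right) 9 = \left(-10\right) 9 = -90$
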